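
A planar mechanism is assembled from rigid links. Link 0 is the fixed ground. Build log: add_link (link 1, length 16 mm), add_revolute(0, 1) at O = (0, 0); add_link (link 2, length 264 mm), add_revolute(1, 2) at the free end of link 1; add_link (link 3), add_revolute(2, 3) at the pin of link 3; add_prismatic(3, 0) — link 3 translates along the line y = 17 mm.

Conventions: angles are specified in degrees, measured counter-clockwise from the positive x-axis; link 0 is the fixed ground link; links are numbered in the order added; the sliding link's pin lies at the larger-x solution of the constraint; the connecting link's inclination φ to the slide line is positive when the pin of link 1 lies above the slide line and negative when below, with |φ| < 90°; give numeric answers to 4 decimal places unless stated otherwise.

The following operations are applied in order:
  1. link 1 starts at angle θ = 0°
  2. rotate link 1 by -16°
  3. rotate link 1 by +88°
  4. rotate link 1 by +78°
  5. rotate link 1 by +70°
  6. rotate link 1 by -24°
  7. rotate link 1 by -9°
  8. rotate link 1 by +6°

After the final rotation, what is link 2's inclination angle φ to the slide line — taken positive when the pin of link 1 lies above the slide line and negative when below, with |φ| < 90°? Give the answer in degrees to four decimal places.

geometry: r = 16 mm, L = 264 mm, e = 17 mm; θ starts at 0°
rotate link 1 by -16°: θ ← 0° -16° = -16°
rotate link 1 by +88°: θ ← -16° +88° = 72°
rotate link 1 by +78°: θ ← 72° +78° = 150°
rotate link 1 by +70°: θ ← 150° +70° = 220°
rotate link 1 by -24°: θ ← 220° -24° = 196°
rotate link 1 by -9°: θ ← 196° -9° = 187°
rotate link 1 by +6°: θ ← 187° +6° = 193°
h = r sin θ − e = -3.599217 − 17 = -20.599217
sin φ = h / L = -20.599217 / 264 = -0.07802734
φ = arcsin(-0.07802734) = -4.475186°

-4.4752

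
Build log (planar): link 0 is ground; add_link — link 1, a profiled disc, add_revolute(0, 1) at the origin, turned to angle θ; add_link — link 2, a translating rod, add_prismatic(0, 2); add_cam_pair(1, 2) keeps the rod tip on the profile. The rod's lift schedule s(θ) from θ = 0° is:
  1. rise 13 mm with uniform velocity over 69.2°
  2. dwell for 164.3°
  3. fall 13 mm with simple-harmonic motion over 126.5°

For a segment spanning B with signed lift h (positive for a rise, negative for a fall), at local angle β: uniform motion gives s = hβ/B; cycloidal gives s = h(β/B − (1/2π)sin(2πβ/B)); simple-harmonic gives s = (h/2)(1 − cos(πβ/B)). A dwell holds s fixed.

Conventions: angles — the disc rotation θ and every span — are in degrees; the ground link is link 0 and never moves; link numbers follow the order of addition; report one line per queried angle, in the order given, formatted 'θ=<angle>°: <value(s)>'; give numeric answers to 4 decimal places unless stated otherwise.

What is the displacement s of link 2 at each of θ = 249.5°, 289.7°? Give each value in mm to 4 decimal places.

seg 1 [0°–69.2°] uniform, h=13: full span → s += 13 → s = 13.0000
seg 2 [69.2°–233.5°] dwell: s stays 13.0000
seg 3 [233.5°–360°] simple-harmonic, h=-13: θ=249.5° here. β=16, B=126.5. -13/2·(1 − cos(π·0.1265)) = -0.5064 → s = 12.4936
seg 3 [233.5°–360°] simple-harmonic, h=-13: θ=289.7° here. β=56.2, B=126.5. -13/2·(1 − cos(π·0.4443)) = -5.3678 → s = 7.6322

θ=249.5°: 12.4936
θ=289.7°: 7.6322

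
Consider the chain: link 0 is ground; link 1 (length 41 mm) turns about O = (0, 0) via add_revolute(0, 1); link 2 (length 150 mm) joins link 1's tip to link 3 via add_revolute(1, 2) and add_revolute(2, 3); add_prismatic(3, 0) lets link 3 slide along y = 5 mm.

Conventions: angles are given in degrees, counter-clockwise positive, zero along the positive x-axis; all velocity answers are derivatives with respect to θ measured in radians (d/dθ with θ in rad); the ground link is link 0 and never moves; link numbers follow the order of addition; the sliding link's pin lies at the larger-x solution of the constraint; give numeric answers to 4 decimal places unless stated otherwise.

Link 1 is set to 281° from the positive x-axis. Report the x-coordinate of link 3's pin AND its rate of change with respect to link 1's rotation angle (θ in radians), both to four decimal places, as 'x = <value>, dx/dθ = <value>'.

geometry: r = 41 mm, L = 150 mm, e = 5 mm
crank pin P = (r cos θ, r sin θ) = (7.823169, -40.246715)
h = r sin θ − e = -40.246715 − 5 = -45.246715
x = r cos θ + √(L² − h²) = 7.823169 + 143.013058 = 150.836227
dx/dθ = −r sin θ − h·r cos θ/√(L² − h²) (θ in radians; h = -45.246715) = 42.721822

x = 150.8362, dx/dθ = 42.7218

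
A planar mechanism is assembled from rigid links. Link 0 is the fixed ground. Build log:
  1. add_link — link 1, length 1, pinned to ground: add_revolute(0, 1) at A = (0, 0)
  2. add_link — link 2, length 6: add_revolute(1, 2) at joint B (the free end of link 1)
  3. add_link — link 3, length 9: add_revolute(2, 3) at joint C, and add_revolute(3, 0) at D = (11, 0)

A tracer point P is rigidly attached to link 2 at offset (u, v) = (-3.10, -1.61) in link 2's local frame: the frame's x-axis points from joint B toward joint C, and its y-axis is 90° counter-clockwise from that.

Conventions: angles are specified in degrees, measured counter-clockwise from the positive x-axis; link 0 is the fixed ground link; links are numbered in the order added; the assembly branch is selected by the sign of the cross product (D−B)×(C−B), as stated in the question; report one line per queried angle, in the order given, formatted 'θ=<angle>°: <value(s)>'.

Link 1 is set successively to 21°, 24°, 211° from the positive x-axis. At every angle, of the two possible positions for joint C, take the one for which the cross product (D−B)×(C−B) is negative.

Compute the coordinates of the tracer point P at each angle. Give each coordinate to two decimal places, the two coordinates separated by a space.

A=(0,0), D=(11.00,0)
θ=21°: B = A + 1.00·(cos21°, sin21°) = (0.9336, 0.3584)
θ=21°: |BD| = 10.0728
θ=21°: circle(B,6.00) ∩ circle(D,9.00): a=2.8027, h=5.3052
θ=21°:   candidates: C₊=(3.9232,5.5605) cross=53.438; C₋=(3.5457,-5.0432) cross=-53.438
θ=21°:   branch - wants cross < 0 → take C=(3.5457,-5.0432) (cross=-53.438)
θ=21°: ex = (C−B)/|BC| = (0.4354,-0.9003); ey = (0.9003,0.4354)
θ=21°: P = B + -3.10·ex + -1.61·ey = (-1.8654,2.4482)
θ=24°: B = A + 1.00·(cos24°, sin24°) = (0.9135, 0.4067)
θ=24°: |BD| = 10.0947
θ=24°: circle(B,6.00) ∩ circle(D,9.00): a=2.8184, h=5.2968
θ=24°:   candidates: C₊=(3.9431,5.5857) cross=53.470; C₋=(3.5163,-4.9994) cross=-53.470
θ=24°:   branch - wants cross < 0 → take C=(3.5163,-4.9994) (cross=-53.470)
θ=24°: ex = (C−B)/|BC| = (0.4338,-0.9010); ey = (0.9010,0.4338)
θ=24°: P = B + -3.10·ex + -1.61·ey = (-1.8818,2.5015)
θ=211°: B = A + 1.00·(cos211°, sin211°) = (-0.8572, -0.5150)
θ=211°: |BD| = 11.8683
θ=211°: circle(B,6.00) ∩ circle(D,9.00): a=4.0384, h=4.4375
θ=211°:   candidates: C₊=(2.9848,4.0935) cross=52.666; C₋=(3.3700,-4.7731) cross=-52.666
θ=211°:   branch - wants cross < 0 → take C=(3.3700,-4.7731) (cross=-52.666)
θ=211°: ex = (C−B)/|BC| = (0.7045,-0.7097); ey = (0.7097,0.7045)
θ=211°: P = B + -3.10·ex + -1.61·ey = (-4.1838,0.5507)

θ=21°: -1.87 2.45
θ=24°: -1.88 2.50
θ=211°: -4.18 0.55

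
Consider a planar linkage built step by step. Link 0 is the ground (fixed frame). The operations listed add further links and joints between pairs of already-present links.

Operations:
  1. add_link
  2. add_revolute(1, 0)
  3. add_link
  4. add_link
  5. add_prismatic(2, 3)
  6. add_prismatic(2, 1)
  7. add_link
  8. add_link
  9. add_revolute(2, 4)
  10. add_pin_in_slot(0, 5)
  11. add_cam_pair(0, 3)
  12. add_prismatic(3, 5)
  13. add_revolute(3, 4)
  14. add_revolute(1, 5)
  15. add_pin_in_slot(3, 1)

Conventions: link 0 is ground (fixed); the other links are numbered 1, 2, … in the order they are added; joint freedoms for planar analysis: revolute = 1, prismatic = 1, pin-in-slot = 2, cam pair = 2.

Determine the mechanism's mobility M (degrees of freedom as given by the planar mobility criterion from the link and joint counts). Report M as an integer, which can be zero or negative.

(L,J1,J2)=(1,0,0); link0 fixed
link1: (2,0,0)
R 1-0 [J1]: (2,1,0)
link2: (3,1,0)
link3: (4,1,0)
P 2-3 [J1]: (4,2,0)
P 2-1 [J1]: (4,3,0)
link4: (5,3,0)
link5: (6,3,0)
R 2-4 [J1]: (6,4,0)
PS 0-5 [J2]: (6,4,1)
C 0-3 [J2]: (6,4,2)
P 3-5 [J1]: (6,5,2)
R 3-4 [J1]: (6,6,2)
R 1-5 [J1]: (6,7,2)
PS 3-1 [J2]: (6,7,3)
Grübler: 3·5 − 2·7 − 3 = -2

M = -2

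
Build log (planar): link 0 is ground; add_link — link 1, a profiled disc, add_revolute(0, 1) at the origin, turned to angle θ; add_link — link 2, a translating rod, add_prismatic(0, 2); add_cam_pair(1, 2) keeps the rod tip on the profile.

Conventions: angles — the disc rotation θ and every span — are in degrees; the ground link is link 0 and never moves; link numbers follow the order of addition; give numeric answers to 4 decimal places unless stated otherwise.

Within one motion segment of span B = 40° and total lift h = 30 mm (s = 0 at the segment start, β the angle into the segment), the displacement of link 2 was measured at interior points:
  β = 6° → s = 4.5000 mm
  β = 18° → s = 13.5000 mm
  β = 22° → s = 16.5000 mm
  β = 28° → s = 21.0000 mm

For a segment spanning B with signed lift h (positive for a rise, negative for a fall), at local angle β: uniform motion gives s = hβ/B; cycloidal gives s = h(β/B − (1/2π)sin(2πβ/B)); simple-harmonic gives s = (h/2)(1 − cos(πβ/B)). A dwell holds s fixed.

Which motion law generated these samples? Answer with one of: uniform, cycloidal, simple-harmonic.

candidates at β/B = r: uniform s = h·r (linear in β); cycloidal s = h·(r − sin(2πr)/(2π)); simple-harmonic s = (h/2)(1 − cos(πr))
β=6°: printed 4.5000 | uniform 4.5000, cycloidal 0.6372, simple-harmonic 1.6349
β=18°: printed 13.5000 | uniform 13.5000, cycloidal 12.0246, simple-harmonic 12.6535
β=22°: printed 16.5000 | uniform 16.5000, cycloidal 17.9754, simple-harmonic 17.3465
β=28°: printed 21.0000 | uniform 21.0000, cycloidal 25.5410, simple-harmonic 23.8168
only one law matches every sample → uniform

uniform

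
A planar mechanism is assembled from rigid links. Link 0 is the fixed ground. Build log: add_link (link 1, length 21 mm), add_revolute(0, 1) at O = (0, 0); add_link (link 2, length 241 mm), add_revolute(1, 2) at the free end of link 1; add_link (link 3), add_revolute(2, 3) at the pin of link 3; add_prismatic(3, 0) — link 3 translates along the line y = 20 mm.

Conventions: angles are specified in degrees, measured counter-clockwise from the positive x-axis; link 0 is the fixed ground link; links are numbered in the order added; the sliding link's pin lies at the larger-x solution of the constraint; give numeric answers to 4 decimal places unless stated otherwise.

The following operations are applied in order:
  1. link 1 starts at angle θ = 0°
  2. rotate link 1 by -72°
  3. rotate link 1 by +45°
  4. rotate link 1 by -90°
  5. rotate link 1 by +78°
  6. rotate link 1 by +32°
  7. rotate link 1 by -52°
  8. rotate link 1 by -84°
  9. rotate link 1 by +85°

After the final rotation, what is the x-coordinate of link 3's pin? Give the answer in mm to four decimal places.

geometry: r = 21 mm, L = 241 mm, e = 20 mm; θ starts at 0°
rotate link 1 by -72°: θ ← 0° -72° = -72°
rotate link 1 by +45°: θ ← -72° +45° = -27°
rotate link 1 by -90°: θ ← -27° -90° = -117°
rotate link 1 by +78°: θ ← -117° +78° = -39°
rotate link 1 by +32°: θ ← -39° +32° = -7°
rotate link 1 by -52°: θ ← -7° -52° = -59°
rotate link 1 by -84°: θ ← -59° -84° = -143°
rotate link 1 by +85°: θ ← -143° +85° = -58°
crank pin P = (r cos θ, r sin θ) = (11.128305, -17.809010)
h = r sin θ − e = -17.809010 − 20 = -37.809010
x = r cos θ + √(L² − h²) = 11.128305 + 238.015711 = 249.144016

249.1440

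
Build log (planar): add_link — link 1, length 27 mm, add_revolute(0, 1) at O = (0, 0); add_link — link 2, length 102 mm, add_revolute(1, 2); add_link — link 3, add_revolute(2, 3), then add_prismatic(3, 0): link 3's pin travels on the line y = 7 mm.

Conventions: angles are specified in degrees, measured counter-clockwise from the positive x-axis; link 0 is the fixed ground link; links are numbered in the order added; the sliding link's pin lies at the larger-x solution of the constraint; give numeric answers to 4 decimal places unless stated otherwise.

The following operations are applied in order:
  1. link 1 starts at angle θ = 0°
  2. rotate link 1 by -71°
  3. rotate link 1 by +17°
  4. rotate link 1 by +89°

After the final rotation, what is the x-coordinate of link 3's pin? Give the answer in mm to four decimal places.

geometry: r = 27 mm, L = 102 mm, e = 7 mm; θ starts at 0°
rotate link 1 by -71°: θ ← 0° -71° = -71°
rotate link 1 by +17°: θ ← -71° +17° = -54°
rotate link 1 by +89°: θ ← -54° +89° = 35°
crank pin P = (r cos θ, r sin θ) = (22.117105, 15.486564)
h = r sin θ − e = 15.486564 − 7 = 8.486564
x = r cos θ + √(L² − h²) = 22.117105 + 101.646339 = 123.763444

123.7634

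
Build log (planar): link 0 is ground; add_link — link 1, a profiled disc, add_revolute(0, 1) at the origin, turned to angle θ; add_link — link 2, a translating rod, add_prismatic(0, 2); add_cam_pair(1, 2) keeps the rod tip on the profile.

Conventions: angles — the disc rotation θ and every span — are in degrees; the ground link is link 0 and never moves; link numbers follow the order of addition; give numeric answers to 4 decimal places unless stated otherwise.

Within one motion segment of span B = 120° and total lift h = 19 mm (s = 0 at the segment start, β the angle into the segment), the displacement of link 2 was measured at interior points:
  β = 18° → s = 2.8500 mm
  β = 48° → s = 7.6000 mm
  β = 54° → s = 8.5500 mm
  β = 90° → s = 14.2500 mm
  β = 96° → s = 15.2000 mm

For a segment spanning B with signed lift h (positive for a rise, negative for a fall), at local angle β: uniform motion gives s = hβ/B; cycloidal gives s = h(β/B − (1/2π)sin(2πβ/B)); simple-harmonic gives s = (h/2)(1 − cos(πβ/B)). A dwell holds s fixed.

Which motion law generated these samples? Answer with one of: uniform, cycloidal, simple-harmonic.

candidates at β/B = r: uniform s = h·r (linear in β); cycloidal s = h·(r − sin(2πr)/(2π)); simple-harmonic s = (h/2)(1 − cos(πr))
β=18°: printed 2.8500 | uniform 2.8500, cycloidal 0.4036, simple-harmonic 1.0354
β=48°: printed 7.6000 | uniform 7.6000, cycloidal 5.8226, simple-harmonic 6.5643
β=54°: printed 8.5500 | uniform 8.5500, cycloidal 7.6155, simple-harmonic 8.0139
β=90°: printed 14.2500 | uniform 14.2500, cycloidal 17.2739, simple-harmonic 16.2175
β=96°: printed 15.2000 | uniform 15.2000, cycloidal 18.0759, simple-harmonic 17.1857
only one law matches every sample → uniform

uniform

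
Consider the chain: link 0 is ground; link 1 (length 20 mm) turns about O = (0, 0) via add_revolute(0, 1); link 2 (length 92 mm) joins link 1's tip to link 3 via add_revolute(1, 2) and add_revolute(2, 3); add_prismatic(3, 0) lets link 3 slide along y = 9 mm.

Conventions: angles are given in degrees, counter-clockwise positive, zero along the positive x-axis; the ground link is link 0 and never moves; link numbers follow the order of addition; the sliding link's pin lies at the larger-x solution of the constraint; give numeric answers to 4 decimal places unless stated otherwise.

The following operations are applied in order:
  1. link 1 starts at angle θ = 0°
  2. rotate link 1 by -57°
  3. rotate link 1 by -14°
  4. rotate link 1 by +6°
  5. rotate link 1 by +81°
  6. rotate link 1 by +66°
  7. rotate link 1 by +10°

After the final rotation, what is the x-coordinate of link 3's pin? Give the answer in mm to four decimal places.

geometry: r = 20 mm, L = 92 mm, e = 9 mm; θ starts at 0°
rotate link 1 by -57°: θ ← 0° -57° = -57°
rotate link 1 by -14°: θ ← -57° -14° = -71°
rotate link 1 by +6°: θ ← -71° +6° = -65°
rotate link 1 by +81°: θ ← -65° +81° = 16°
rotate link 1 by +66°: θ ← 16° +66° = 82°
rotate link 1 by +10°: θ ← 82° +10° = 92°
crank pin P = (r cos θ, r sin θ) = (-0.697990, 19.987817)
h = r sin θ − e = 19.987817 − 9 = 10.987817
x = r cos θ + √(L² − h²) = -0.697990 + 91.341491 = 90.643501

90.6435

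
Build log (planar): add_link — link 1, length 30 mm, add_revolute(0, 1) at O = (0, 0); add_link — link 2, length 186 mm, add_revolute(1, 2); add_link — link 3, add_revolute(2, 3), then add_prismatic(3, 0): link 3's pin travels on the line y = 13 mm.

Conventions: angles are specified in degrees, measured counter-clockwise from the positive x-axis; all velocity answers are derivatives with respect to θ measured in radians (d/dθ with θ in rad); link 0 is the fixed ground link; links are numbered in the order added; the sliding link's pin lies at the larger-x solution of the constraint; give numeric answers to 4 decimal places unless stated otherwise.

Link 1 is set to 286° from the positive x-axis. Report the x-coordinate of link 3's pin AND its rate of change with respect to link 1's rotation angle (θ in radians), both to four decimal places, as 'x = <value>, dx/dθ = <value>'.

geometry: r = 30 mm, L = 186 mm, e = 13 mm
crank pin P = (r cos θ, r sin θ) = (8.269121, -28.837851)
h = r sin θ − e = -28.837851 − 13 = -41.837851
x = r cos θ + √(L² − h²) = 8.269121 + 181.233535 = 189.502656
dx/dθ = −r sin θ − h·r cos θ/√(L² − h²) (θ in radians; h = -41.837851) = 30.746781

x = 189.5027, dx/dθ = 30.7468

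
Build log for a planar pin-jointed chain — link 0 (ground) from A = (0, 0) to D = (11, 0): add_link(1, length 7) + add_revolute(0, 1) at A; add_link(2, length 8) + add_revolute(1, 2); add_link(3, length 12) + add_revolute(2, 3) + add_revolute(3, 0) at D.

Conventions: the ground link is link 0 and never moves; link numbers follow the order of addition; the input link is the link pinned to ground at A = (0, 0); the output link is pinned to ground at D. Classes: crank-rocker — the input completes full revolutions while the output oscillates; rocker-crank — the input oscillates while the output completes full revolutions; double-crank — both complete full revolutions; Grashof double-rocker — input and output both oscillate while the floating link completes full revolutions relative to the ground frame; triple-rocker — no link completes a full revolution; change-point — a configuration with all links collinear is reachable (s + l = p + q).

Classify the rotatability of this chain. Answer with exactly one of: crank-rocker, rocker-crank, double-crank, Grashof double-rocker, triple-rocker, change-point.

lengths: ground=11, input=7, coupler=8, output=12
sorted: s=7 (shortest), l=12 (longest), p+q=19
s + l = 19 vs p + q = 19
s + l = p + q → change-point (collinear configuration reachable)

change-point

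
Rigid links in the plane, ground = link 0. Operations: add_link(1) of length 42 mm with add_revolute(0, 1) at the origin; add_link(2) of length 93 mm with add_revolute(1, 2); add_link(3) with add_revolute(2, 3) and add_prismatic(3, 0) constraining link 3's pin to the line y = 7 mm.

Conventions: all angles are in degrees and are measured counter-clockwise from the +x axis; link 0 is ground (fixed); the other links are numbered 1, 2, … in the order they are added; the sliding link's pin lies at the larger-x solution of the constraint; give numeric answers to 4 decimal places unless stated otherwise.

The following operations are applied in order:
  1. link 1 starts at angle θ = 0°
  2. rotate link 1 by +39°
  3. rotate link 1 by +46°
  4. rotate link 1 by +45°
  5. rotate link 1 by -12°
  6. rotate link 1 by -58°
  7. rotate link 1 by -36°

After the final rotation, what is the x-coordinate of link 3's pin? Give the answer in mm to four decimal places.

geometry: r = 42 mm, L = 93 mm, e = 7 mm; θ starts at 0°
rotate link 1 by +39°: θ ← 0° +39° = 39°
rotate link 1 by +46°: θ ← 39° +46° = 85°
rotate link 1 by +45°: θ ← 85° +45° = 130°
rotate link 1 by -12°: θ ← 130° -12° = 118°
rotate link 1 by -58°: θ ← 118° -58° = 60°
rotate link 1 by -36°: θ ← 60° -36° = 24°
crank pin P = (r cos θ, r sin θ) = (38.368909, 17.082939)
h = r sin θ − e = 17.082939 − 7 = 10.082939
x = r cos θ + √(L² − h²) = 38.368909 + 92.451795 = 130.820704

130.8207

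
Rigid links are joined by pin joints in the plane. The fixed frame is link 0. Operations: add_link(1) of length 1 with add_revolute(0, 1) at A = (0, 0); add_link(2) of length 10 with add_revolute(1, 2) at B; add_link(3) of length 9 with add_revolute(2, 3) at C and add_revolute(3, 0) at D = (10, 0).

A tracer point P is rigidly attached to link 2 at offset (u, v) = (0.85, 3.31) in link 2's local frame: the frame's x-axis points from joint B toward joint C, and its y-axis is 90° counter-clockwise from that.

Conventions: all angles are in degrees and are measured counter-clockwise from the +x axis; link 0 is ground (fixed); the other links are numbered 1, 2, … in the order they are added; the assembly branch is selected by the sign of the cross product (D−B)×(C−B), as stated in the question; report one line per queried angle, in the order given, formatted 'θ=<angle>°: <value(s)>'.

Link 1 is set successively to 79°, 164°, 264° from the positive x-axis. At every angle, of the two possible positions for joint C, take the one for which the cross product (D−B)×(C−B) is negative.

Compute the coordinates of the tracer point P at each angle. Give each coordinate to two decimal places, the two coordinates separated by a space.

A=(0,0), D=(10.00,0)
θ=79°: B = A + 1.00·(cos79°, sin79°) = (0.1908, 0.9816)
θ=79°: |BD| = 9.8582
θ=79°: circle(B,10.00) ∩ circle(D,9.00): a=5.8928, h=8.0793
θ=79°:   candidates: C₊=(6.8588,8.4340) cross=79.647; C₋=(5.2498,-7.6443) cross=-79.647
θ=79°:   branch - wants cross < 0 → take C=(5.2498,-7.6443) (cross=-79.647)
θ=79°: ex = (C−B)/|BC| = (0.5059,-0.8626); ey = (0.8626,0.5059)
θ=79°: P = B + 0.85·ex + 3.31·ey = (3.4760,1.9229)
θ=164°: B = A + 1.00·(cos164°, sin164°) = (-0.9613, 0.2756)
θ=164°: |BD| = 10.9647
θ=164°: circle(B,10.00) ∩ circle(D,9.00): a=6.3488, h=7.7261
θ=164°:   candidates: C₊=(5.5797,7.8397) cross=84.715; C₋=(5.1913,-7.6076) cross=-84.715
θ=164°:   branch - wants cross < 0 → take C=(5.1913,-7.6076) (cross=-84.715)
θ=164°: ex = (C−B)/|BC| = (0.6153,-0.7883); ey = (0.7883,0.6153)
θ=164°: P = B + 0.85·ex + 3.31·ey = (2.1711,1.6421)
θ=264°: B = A + 1.00·(cos264°, sin264°) = (-0.1045, -0.9945)
θ=264°: |BD| = 10.1534
θ=264°: circle(B,10.00) ∩ circle(D,9.00): a=6.0123, h=7.9907
θ=264°:   candidates: C₊=(5.0962,7.5467) cross=81.133; C₋=(6.6616,-8.3579) cross=-81.133
θ=264°:   branch - wants cross < 0 → take C=(6.6616,-8.3579) (cross=-81.133)
θ=264°: ex = (C−B)/|BC| = (0.6766,-0.7363); ey = (0.7363,0.6766)
θ=264°: P = B + 0.85·ex + 3.31·ey = (2.9079,0.6192)

θ=79°: 3.48 1.92
θ=164°: 2.17 1.64
θ=264°: 2.91 0.62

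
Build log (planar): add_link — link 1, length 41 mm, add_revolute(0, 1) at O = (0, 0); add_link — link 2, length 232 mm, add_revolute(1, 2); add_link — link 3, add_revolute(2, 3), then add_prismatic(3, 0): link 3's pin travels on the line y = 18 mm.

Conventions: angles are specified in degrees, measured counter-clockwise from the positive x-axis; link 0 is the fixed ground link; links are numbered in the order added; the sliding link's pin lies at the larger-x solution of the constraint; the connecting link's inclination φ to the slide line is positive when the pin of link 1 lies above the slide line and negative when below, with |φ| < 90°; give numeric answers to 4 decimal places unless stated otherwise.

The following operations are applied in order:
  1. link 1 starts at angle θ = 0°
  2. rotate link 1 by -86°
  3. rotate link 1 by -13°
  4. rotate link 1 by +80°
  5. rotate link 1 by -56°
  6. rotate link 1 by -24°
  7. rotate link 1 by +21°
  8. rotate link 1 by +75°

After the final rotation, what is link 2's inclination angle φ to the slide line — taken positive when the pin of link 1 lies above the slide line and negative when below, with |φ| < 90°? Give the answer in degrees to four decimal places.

geometry: r = 41 mm, L = 232 mm, e = 18 mm; θ starts at 0°
rotate link 1 by -86°: θ ← 0° -86° = -86°
rotate link 1 by -13°: θ ← -86° -13° = -99°
rotate link 1 by +80°: θ ← -99° +80° = -19°
rotate link 1 by -56°: θ ← -19° -56° = -75°
rotate link 1 by -24°: θ ← -75° -24° = -99°
rotate link 1 by +21°: θ ← -99° +21° = -78°
rotate link 1 by +75°: θ ← -78° +75° = -3°
h = r sin θ − e = -2.145774 − 18 = -20.145774
sin φ = h / L = -20.145774 / 232 = -0.08683523
φ = arcsin(-0.08683523) = -4.981566°

-4.9816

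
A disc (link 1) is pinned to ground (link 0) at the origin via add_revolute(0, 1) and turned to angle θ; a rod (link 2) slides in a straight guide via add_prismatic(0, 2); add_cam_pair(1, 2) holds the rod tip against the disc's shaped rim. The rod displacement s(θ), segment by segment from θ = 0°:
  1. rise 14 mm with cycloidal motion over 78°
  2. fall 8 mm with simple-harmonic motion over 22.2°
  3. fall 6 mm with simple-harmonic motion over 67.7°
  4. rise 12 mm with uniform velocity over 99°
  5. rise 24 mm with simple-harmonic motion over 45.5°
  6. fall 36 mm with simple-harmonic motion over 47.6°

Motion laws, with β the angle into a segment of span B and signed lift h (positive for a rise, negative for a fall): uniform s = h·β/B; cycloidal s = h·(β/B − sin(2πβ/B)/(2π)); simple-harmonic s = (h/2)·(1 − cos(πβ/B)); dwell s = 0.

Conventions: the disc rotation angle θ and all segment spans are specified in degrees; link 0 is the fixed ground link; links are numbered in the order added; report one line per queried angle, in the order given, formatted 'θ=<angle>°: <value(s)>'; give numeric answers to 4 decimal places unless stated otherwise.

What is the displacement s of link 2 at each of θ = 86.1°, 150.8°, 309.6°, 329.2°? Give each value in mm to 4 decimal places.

segment 1 (0° to 78°, cycloidal, h = 14) is passed completely: s = 0.0000 + (14) = 14.0000
θ = 86.1° falls in segment 2 (78° to 100.2°, simple-harmonic, h = -8): β = 86.1 − 78 = 8.1°, B = 22.2°; Δs = -8/2·(1 − cos(π·0.3649)) = -2.3524; s = 14.0000 − 2.3524 = 11.6476
segment 2 (78° to 100.2°, simple-harmonic, h = -8) is passed completely: s = 14.0000 + (-8) = 6.0000
θ = 150.8° falls in segment 3 (100.2° to 167.9°, simple-harmonic, h = -6): β = 150.8 − 100.2 = 50.6°, B = 67.7°; Δs = -6/2·(1 − cos(π·0.7474)) = -5.1040; s = 6.0000 − 5.1040 = 0.8960
segment 3 (100.2° to 167.9°, simple-harmonic, h = -6) is passed completely: s = 6.0000 + (-6) = 0.0000
segment 4 (167.9° to 266.9°, uniform, h = 12) is passed completely: s = 0.0000 + (12) = 12.0000
θ = 309.6° falls in segment 5 (266.9° to 312.4°, simple-harmonic, h = 24): β = 309.6 − 266.9 = 42.7°, B = 45.5°; Δs = 24/2·(1 − cos(π·0.9385)) = 23.7764; s = 12.0000 + 23.7764 = 35.7764
segment 5 (266.9° to 312.4°, simple-harmonic, h = 24) is passed completely: s = 12.0000 + (24) = 36.0000
θ = 329.2° falls in segment 6 (312.4° to 360°, simple-harmonic, h = -36): β = 329.2 − 312.4 = 16.8°, B = 47.6°; Δs = -36/2·(1 − cos(π·0.3529)) = -9.9767; s = 36.0000 − 9.9767 = 26.0233

θ=86.1°: 11.6476
θ=150.8°: 0.8960
θ=309.6°: 35.7764
θ=329.2°: 26.0233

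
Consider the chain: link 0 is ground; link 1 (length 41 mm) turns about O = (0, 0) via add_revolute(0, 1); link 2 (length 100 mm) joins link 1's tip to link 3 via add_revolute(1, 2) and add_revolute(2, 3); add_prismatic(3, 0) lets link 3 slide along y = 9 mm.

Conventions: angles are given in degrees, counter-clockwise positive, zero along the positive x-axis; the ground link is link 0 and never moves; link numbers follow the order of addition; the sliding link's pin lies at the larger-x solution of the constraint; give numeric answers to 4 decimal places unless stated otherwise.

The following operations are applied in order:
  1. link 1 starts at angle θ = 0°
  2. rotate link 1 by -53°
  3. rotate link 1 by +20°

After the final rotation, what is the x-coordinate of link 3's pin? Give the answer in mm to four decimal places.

geometry: r = 41 mm, L = 100 mm, e = 9 mm; θ starts at 0°
rotate link 1 by -53°: θ ← 0° -53° = -53°
rotate link 1 by +20°: θ ← -53° +20° = -33°
crank pin P = (r cos θ, r sin θ) = (34.385493, -22.330200)
h = r sin θ − e = -22.330200 − 9 = -31.330200
x = r cos θ + √(L² − h²) = 34.385493 + 94.965354 = 129.350848

129.3508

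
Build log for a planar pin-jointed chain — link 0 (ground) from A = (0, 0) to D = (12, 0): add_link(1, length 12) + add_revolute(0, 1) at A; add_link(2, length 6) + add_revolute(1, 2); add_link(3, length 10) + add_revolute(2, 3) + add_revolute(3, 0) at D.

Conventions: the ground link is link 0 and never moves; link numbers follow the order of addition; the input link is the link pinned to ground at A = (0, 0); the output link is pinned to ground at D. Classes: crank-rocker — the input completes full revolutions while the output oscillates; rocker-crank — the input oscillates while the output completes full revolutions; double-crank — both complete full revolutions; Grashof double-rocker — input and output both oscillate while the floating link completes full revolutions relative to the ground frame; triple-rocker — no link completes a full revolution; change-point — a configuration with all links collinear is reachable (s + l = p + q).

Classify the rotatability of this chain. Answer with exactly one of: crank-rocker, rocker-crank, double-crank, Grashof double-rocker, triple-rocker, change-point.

lengths: ground=12, input=12, coupler=6, output=10
sorted: s=6 (shortest), l=12 (longest), p+q=22
s + l = 18 vs p + q = 22
s + l < p + q (Grashof) with shortest = coupler link → Grashof double-rocker

Grashof double-rocker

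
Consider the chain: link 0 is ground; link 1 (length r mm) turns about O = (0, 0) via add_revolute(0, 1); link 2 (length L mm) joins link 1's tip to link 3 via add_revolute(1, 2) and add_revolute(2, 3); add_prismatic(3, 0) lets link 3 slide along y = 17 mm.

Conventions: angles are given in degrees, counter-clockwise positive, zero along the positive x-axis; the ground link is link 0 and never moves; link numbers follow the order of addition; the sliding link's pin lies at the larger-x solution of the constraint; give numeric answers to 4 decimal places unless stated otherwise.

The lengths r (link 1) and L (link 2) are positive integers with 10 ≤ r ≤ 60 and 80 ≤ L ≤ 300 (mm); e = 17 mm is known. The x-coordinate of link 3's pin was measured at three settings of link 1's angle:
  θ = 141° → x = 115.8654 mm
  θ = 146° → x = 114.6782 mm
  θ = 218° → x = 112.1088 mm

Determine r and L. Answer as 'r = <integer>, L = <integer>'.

constraint per measurement: (x − r cos θ)² + (r sin θ − e)² = L²
subtracting the θ₁ and θ₂ equations cancels the r² and L² terms:
r = (x₁² − x₂²) / (2[(x₁cos θ₁ + e sin θ₁) − (x₂cos θ₂ + e sin θ₂)]) = 22.0004 → r = 22
L² = (x₁ − r cos θ₁)² + (r sin θ₁ − e)² = 17689.0097 → L = 133.0000 → L = 133
check at θ₃=218°: x = 112.1088 (printed 112.1088) ✓

r = 22, L = 133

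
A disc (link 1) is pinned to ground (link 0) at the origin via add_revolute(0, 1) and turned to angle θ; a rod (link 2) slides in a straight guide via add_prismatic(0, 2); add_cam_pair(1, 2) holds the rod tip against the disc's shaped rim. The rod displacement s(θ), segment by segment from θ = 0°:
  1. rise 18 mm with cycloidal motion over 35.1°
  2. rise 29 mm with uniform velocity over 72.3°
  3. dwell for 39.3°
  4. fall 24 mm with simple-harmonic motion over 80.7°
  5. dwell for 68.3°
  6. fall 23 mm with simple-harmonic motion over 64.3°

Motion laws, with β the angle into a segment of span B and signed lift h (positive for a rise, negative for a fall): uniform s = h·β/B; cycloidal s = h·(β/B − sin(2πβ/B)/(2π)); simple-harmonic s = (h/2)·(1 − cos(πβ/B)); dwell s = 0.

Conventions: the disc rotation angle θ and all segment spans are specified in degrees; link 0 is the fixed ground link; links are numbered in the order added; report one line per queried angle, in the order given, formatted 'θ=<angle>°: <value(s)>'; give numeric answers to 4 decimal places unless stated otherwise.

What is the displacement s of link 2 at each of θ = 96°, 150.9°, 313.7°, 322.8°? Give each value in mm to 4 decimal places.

segment 1 (0° to 35.1°, cycloidal, h = 18) is passed completely: s = 0.0000 + (18) = 18.0000
θ = 96° falls in segment 2 (35.1° to 107.4°, uniform, h = 29): β = 96 − 35.1 = 60.9°, B = 72.3°; Δs = 29·60.9/72.3 = 24.4274; s = 18.0000 + 24.4274 = 42.4274
segment 2 (35.1° to 107.4°, uniform, h = 29) is passed completely: s = 18.0000 + (29) = 47.0000
segment 3 (107.4° to 146.7°, dwell): s unchanged at 47.0000
θ = 150.9° falls in segment 4 (146.7° to 227.4°, simple-harmonic, h = -24): β = 150.9 − 146.7 = 4.2°, B = 80.7°; Δs = -24/2·(1 − cos(π·0.0520)) = -0.1600; s = 47.0000 − 0.1600 = 46.8400
segment 4 (146.7° to 227.4°, simple-harmonic, h = -24) is passed completely: s = 47.0000 + (-24) = 23.0000
segment 5 (227.4° to 295.7°, dwell): s unchanged at 23.0000
θ = 313.7° falls in segment 6 (295.7° to 360°, simple-harmonic, h = -23): β = 313.7 − 295.7 = 18°, B = 64.3°; Δs = -23/2·(1 − cos(π·0.2799)) = -4.1679; s = 23.0000 − 4.1679 = 18.8321
θ = 322.8° falls in segment 6 (295.7° to 360°, simple-harmonic, h = -23): β = 322.8 − 295.7 = 27.1°, B = 64.3°; Δs = -23/2·(1 − cos(π·0.4215)) = -8.6913; s = 23.0000 − 8.6913 = 14.3087

θ=96°: 42.4274
θ=150.9°: 46.8400
θ=313.7°: 18.8321
θ=322.8°: 14.3087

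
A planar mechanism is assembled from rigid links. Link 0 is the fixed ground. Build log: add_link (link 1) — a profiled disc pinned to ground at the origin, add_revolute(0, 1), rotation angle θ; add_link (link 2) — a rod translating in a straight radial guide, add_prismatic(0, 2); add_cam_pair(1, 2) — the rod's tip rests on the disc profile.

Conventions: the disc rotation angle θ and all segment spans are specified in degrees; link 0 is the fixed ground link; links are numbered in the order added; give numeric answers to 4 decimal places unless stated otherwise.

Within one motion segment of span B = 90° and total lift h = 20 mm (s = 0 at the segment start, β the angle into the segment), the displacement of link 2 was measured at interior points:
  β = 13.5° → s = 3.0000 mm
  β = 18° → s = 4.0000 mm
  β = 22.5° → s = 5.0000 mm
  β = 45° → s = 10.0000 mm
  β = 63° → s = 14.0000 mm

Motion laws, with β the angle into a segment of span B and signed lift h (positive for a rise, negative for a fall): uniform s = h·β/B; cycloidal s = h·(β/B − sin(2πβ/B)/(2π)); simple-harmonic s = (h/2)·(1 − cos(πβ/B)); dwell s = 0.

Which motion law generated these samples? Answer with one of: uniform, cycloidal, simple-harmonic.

candidates at β/B = r: uniform s = h·r (linear in β); cycloidal s = h·(r − sin(2πr)/(2π)); simple-harmonic s = (h/2)(1 − cos(πr))
β=13.5°: printed 3.0000 | uniform 3.0000, cycloidal 0.4248, simple-harmonic 1.0899
β=18°: printed 4.0000 | uniform 4.0000, cycloidal 0.9727, simple-harmonic 1.9098
β=22.5°: printed 5.0000 | uniform 5.0000, cycloidal 1.8169, simple-harmonic 2.9289
β=45°: printed 10.0000 | uniform 10.0000, cycloidal 10.0000, simple-harmonic 10.0000
β=63°: printed 14.0000 | uniform 14.0000, cycloidal 17.0273, simple-harmonic 15.8779
only one law matches every sample → uniform

uniform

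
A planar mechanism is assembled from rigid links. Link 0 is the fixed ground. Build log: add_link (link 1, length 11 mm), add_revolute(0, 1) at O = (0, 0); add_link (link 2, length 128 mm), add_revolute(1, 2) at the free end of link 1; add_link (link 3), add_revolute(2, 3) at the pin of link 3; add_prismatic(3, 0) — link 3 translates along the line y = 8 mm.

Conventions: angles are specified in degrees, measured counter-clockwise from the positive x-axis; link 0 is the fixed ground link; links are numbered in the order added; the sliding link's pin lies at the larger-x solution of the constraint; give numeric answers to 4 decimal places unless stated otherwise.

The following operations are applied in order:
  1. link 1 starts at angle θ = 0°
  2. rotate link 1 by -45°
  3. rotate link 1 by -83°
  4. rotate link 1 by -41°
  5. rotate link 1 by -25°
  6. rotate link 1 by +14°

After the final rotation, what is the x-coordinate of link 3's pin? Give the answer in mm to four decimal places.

geometry: r = 11 mm, L = 128 mm, e = 8 mm; θ starts at 0°
rotate link 1 by -45°: θ ← 0° -45° = -45°
rotate link 1 by -83°: θ ← -45° -83° = -128°
rotate link 1 by -41°: θ ← -128° -41° = -169°
rotate link 1 by -25°: θ ← -169° -25° = -194°
rotate link 1 by +14°: θ ← -194° +14° = -180°
crank pin P = (r cos θ, r sin θ) = (-11.000000, -0.000000)
h = r sin θ − e = -0.000000 − 8 = -8.000000
x = r cos θ + √(L² − h²) = -11.000000 + 127.749755 = 116.749755

116.7498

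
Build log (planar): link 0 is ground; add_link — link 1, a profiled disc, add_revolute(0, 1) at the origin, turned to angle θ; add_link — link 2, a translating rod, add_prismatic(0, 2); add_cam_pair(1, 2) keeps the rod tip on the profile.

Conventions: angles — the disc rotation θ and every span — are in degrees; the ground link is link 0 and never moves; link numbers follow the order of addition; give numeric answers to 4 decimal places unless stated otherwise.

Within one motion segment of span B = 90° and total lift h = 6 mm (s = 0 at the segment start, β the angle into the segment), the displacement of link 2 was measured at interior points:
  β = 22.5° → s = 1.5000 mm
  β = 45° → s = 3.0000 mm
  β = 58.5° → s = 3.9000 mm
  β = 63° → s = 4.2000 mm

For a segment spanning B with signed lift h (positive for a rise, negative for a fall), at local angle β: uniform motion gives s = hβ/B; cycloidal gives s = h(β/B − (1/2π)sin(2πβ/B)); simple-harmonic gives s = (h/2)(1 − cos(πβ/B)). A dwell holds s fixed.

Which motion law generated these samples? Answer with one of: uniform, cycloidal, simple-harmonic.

candidates at β/B = r: uniform s = h·r (linear in β); cycloidal s = h·(r − sin(2πr)/(2π)); simple-harmonic s = (h/2)(1 − cos(πr))
β=22.5°: printed 1.5000 | uniform 1.5000, cycloidal 0.5451, simple-harmonic 0.8787
β=45°: printed 3.0000 | uniform 3.0000, cycloidal 3.0000, simple-harmonic 3.0000
β=58.5°: printed 3.9000 | uniform 3.9000, cycloidal 4.6726, simple-harmonic 4.3620
β=63°: printed 4.2000 | uniform 4.2000, cycloidal 5.1082, simple-harmonic 4.7634
only one law matches every sample → uniform

uniform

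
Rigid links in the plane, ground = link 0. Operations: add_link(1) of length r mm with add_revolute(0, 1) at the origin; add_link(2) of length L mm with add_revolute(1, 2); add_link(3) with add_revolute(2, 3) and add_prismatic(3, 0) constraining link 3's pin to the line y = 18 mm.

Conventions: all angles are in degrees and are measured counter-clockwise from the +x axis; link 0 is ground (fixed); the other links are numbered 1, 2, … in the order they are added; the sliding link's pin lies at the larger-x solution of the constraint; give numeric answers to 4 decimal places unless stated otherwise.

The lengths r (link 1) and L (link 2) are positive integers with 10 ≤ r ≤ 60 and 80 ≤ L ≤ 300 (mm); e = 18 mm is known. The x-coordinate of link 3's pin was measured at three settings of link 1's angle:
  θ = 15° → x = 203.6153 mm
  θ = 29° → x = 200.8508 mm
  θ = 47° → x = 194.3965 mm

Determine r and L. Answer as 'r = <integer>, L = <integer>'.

constraint per measurement: (x − r cos θ)² + (r sin θ − e)² = L²
subtracting the θ₁ and θ₂ equations cancels the r² and L² terms:
r = (x₁² − x₂²) / (2[(x₁cos θ₁ + e sin θ₁) − (x₂cos θ₂ + e sin θ₂)]) = 33.0005 → r = 33
L² = (x₁ − r cos θ₁)² + (r sin θ₁ − e)² = 29584.0131 → L = 172.0000 → L = 172
check at θ₃=47°: x = 194.3965 (printed 194.3965) ✓

r = 33, L = 172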